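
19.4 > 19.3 True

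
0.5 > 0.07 True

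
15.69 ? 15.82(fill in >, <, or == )<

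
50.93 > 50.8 True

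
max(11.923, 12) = 12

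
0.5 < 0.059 False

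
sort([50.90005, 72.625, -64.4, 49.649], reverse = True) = [72.625, 50.90005, 49.649, -64.4]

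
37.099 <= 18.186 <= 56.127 False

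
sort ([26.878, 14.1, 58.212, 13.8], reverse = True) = [58.212, 26.878, 14.1, 13.8]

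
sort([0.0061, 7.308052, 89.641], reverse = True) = [89.641, 7.308052, 0.0061]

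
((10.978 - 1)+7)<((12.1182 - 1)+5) False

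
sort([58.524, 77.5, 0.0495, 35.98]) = [0.0495, 35.98, 58.524, 77.5]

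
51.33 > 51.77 False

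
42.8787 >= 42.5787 True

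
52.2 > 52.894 False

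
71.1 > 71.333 False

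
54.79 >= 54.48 True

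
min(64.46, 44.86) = 44.86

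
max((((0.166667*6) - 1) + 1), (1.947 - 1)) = 1.000002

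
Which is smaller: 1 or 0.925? 0.925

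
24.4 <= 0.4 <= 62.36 False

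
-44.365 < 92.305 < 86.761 False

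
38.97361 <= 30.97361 False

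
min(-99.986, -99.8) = -99.986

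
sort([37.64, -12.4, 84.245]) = [-12.4, 37.64, 84.245]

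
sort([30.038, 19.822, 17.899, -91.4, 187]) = [-91.4, 17.899, 19.822, 30.038, 187]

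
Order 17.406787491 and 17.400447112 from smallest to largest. 17.400447112, 17.406787491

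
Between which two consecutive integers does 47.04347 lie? 47 and 48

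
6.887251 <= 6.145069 False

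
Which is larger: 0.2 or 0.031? 0.2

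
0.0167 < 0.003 False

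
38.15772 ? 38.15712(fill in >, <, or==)>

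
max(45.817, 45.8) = 45.817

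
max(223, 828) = 828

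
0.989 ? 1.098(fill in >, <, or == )<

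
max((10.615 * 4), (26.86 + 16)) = 42.86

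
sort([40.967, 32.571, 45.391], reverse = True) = [45.391, 40.967, 32.571]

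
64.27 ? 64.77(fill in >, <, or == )<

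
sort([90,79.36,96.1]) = [79.36,90,96.1]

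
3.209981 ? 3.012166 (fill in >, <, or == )>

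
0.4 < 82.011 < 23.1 False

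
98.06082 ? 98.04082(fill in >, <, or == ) >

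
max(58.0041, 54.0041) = 58.0041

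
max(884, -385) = 884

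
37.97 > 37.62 True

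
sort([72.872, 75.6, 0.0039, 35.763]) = [0.0039, 35.763, 72.872, 75.6]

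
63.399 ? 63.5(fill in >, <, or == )<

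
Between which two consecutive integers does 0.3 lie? 0 and 1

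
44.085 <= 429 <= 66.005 False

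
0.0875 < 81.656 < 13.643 False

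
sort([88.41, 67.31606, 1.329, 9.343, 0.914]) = [0.914, 1.329, 9.343, 67.31606, 88.41]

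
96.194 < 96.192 False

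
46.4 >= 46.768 False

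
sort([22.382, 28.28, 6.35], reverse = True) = [28.28, 22.382, 6.35]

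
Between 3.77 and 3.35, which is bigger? 3.77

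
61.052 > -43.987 True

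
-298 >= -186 False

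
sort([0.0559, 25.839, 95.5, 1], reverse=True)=[95.5, 25.839, 1, 0.0559]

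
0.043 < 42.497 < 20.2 False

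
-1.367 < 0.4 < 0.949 True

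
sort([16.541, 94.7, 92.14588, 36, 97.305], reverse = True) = [97.305, 94.7, 92.14588, 36, 16.541]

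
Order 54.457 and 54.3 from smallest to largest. 54.3, 54.457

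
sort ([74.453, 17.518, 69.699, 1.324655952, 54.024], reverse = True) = [74.453, 69.699, 54.024, 17.518, 1.324655952]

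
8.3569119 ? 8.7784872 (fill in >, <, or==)<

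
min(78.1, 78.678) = 78.1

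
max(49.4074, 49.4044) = 49.4074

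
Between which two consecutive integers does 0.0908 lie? 0 and 1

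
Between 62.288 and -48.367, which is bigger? 62.288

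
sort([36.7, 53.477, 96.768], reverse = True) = [96.768, 53.477, 36.7]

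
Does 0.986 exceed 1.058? No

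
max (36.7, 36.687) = 36.7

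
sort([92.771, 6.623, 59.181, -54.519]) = [-54.519, 6.623, 59.181, 92.771]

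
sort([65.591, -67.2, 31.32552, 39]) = [-67.2, 31.32552, 39, 65.591]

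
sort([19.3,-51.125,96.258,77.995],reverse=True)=[96.258,77.995,19.3,-51.125]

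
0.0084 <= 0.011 True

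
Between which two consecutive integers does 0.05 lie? 0 and 1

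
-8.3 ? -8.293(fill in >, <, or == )<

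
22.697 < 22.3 False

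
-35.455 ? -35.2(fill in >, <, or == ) <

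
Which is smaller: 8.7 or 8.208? 8.208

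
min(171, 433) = 171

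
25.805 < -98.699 False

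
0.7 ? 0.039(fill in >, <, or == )>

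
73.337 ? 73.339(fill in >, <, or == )<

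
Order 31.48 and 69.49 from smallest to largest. 31.48, 69.49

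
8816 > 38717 False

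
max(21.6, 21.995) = 21.995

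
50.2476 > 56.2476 False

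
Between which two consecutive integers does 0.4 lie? 0 and 1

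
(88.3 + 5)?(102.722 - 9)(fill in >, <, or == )<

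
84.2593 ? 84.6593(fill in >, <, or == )<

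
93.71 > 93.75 False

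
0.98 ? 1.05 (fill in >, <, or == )<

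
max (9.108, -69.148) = 9.108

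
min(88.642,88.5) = 88.5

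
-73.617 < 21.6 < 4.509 False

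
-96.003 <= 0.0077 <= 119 True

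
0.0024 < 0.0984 True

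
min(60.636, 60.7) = 60.636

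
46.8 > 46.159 True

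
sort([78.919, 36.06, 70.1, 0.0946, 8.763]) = [0.0946, 8.763, 36.06, 70.1, 78.919]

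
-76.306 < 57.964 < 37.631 False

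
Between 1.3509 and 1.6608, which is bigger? 1.6608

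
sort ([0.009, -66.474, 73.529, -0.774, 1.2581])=[-66.474, -0.774, 0.009, 1.2581, 73.529]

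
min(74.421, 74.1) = 74.1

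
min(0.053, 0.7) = 0.053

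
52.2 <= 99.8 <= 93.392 False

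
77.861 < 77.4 False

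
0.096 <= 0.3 True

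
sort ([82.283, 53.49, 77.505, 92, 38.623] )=[38.623, 53.49, 77.505, 82.283, 92]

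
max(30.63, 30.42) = 30.63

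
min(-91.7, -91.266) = -91.7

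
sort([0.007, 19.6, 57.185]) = [0.007, 19.6, 57.185]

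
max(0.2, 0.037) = 0.2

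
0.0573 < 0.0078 False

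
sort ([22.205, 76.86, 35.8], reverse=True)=[76.86, 35.8, 22.205]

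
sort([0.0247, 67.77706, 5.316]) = [0.0247, 5.316, 67.77706]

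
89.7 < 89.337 False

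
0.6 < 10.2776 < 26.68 True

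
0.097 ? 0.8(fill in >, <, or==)<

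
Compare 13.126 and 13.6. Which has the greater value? 13.6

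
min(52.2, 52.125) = 52.125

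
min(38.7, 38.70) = 38.7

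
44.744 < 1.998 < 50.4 False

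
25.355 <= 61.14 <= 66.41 True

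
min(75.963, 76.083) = 75.963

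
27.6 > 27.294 True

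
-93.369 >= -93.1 False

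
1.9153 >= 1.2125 True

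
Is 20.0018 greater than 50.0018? No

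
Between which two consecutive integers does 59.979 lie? 59 and 60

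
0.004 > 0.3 False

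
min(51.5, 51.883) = 51.5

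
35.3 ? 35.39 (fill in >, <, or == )<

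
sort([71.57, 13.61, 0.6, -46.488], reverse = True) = [71.57, 13.61, 0.6, -46.488]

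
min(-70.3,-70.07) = -70.3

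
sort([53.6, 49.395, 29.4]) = [29.4, 49.395, 53.6]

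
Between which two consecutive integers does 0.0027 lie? 0 and 1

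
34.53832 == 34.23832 False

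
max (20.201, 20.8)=20.8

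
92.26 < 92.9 True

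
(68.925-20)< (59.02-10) True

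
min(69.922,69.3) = 69.3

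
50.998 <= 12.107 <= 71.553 False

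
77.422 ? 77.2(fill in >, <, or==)>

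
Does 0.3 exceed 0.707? No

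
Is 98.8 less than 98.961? Yes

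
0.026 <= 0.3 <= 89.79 True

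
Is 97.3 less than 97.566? Yes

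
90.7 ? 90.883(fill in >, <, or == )<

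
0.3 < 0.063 False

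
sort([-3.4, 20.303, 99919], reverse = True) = [99919, 20.303, -3.4]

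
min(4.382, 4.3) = 4.3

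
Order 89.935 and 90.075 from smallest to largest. 89.935, 90.075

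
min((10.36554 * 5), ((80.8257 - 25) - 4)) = 51.8257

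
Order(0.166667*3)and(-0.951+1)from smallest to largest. (-0.951+1), (0.166667*3)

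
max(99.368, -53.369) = 99.368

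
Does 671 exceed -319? Yes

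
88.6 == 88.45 False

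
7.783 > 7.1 True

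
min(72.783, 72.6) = 72.6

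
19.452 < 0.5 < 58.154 False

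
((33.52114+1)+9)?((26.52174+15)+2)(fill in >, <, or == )<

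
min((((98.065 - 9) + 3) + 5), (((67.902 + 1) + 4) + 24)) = 96.902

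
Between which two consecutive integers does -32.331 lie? -33 and -32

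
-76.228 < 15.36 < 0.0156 False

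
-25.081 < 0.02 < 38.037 True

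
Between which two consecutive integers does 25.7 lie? 25 and 26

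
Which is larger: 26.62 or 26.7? 26.7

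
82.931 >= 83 False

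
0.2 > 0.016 True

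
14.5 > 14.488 True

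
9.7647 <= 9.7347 False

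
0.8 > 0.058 True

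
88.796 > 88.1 True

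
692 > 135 True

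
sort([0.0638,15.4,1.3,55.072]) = [0.0638,1.3,15.4,55.072]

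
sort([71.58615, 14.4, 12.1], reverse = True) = [71.58615, 14.4, 12.1]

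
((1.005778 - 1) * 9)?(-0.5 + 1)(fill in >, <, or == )<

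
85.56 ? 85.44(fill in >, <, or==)>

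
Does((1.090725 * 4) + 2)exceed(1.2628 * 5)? Yes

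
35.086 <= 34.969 False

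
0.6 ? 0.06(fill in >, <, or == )>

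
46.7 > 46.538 True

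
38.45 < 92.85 True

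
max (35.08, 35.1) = 35.1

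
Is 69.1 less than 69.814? Yes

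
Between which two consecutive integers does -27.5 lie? -28 and -27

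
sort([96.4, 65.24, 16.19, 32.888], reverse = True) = [96.4, 65.24, 32.888, 16.19]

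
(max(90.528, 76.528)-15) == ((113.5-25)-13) False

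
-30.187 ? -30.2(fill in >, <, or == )>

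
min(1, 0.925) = 0.925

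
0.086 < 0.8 True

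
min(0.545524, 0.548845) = 0.545524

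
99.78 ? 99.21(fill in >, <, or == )>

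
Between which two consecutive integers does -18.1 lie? -19 and -18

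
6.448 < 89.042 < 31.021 False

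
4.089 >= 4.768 False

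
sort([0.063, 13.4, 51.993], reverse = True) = [51.993, 13.4, 0.063]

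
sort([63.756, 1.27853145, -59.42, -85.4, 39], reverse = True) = [63.756, 39, 1.27853145, -59.42, -85.4]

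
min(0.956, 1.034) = 0.956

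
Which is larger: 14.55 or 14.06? 14.55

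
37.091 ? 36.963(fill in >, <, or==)>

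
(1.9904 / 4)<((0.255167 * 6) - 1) True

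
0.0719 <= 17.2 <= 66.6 True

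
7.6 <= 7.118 False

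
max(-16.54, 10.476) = 10.476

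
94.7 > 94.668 True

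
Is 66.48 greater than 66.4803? No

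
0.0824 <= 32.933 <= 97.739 True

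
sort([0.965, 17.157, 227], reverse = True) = [227, 17.157, 0.965]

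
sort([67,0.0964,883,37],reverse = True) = [883,67,37,0.0964]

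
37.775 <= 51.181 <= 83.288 True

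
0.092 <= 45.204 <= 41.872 False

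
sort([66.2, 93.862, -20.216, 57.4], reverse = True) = [93.862, 66.2, 57.4, -20.216]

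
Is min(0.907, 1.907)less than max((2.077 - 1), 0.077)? Yes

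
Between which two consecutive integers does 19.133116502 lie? 19 and 20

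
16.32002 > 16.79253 False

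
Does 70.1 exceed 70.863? No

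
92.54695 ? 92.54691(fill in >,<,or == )>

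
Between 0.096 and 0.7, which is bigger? 0.7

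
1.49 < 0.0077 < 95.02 False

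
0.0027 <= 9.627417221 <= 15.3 True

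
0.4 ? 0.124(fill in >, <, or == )>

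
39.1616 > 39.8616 False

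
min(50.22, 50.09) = 50.09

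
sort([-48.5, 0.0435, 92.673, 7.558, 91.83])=[-48.5, 0.0435, 7.558, 91.83, 92.673]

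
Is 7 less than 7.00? No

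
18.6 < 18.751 True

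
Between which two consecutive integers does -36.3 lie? -37 and -36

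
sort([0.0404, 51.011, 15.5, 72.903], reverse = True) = [72.903, 51.011, 15.5, 0.0404]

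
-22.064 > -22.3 True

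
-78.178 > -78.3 True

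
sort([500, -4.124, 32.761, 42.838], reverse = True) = [500, 42.838, 32.761, -4.124]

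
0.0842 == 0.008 False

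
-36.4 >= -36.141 False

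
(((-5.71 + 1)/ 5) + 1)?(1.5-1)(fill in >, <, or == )<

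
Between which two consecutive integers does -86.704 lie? -87 and -86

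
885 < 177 False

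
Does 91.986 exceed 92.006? No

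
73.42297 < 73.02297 False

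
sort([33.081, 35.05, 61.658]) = [33.081, 35.05, 61.658]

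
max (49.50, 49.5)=49.5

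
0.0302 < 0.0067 False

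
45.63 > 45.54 True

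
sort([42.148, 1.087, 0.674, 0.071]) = [0.071, 0.674, 1.087, 42.148]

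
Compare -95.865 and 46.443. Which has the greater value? 46.443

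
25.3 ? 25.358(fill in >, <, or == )<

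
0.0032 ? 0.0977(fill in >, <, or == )<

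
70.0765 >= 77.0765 False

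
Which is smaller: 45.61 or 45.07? 45.07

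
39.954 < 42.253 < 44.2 True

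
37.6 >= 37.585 True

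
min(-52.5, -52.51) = -52.51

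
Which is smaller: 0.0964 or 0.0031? 0.0031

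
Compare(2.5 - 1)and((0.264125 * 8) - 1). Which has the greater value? (2.5 - 1)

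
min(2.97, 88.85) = 2.97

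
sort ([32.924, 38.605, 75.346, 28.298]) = [28.298, 32.924, 38.605, 75.346]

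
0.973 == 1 False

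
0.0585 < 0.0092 False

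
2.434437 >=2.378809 True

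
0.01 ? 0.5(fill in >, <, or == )<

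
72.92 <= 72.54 False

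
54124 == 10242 False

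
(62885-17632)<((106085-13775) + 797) True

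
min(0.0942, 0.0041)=0.0041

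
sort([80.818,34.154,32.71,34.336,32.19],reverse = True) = [80.818,34.336,34.154,32.71,32.19]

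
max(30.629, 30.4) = 30.629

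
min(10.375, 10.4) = 10.375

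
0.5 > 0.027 True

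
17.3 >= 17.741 False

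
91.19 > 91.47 False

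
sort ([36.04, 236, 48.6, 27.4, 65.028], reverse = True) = [236, 65.028, 48.6, 36.04, 27.4]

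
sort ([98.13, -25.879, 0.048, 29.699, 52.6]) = [-25.879, 0.048, 29.699, 52.6, 98.13]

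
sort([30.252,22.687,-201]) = [-201,22.687,30.252]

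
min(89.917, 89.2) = 89.2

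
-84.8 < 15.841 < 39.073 True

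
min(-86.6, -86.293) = -86.6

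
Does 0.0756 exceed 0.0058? Yes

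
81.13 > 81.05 True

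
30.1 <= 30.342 True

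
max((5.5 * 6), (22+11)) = 33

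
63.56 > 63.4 True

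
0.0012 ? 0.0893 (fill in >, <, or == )<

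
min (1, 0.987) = 0.987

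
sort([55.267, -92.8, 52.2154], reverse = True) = [55.267, 52.2154, -92.8]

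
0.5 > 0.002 True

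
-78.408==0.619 False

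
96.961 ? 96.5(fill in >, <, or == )>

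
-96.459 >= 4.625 False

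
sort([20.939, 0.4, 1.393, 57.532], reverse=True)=[57.532, 20.939, 1.393, 0.4]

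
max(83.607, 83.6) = 83.607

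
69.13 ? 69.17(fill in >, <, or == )<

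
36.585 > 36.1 True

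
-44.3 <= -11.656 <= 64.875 True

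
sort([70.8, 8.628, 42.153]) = [8.628, 42.153, 70.8]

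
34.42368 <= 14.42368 False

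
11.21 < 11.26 True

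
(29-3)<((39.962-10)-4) False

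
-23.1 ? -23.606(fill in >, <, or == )>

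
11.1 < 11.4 True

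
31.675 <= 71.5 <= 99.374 True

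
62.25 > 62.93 False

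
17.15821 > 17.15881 False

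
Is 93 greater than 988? No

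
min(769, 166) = 166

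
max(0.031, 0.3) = 0.3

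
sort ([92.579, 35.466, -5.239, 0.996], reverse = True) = [92.579, 35.466, 0.996, -5.239]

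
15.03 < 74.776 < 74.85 True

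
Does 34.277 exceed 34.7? No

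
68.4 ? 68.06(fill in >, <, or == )>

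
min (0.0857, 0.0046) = 0.0046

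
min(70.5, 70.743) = 70.5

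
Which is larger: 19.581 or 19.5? 19.581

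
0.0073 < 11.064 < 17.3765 True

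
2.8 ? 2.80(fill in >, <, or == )==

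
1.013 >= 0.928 True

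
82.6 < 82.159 False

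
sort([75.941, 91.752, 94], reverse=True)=[94, 91.752, 75.941]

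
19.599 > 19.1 True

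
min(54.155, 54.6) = 54.155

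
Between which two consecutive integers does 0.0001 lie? 0 and 1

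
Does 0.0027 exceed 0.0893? No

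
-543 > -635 True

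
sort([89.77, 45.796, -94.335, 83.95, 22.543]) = [-94.335, 22.543, 45.796, 83.95, 89.77]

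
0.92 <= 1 True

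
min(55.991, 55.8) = 55.8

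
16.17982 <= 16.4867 True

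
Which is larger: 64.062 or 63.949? 64.062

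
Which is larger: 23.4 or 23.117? 23.4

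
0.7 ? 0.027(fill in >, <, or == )>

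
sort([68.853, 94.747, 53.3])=[53.3, 68.853, 94.747]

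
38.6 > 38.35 True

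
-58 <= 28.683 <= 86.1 True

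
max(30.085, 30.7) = 30.7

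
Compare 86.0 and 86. They are equal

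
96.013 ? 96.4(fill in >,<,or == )<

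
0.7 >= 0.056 True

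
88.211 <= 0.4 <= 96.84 False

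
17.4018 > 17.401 True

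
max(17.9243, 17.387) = 17.9243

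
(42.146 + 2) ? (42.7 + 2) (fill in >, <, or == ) <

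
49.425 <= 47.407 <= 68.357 False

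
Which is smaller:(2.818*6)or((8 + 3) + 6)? (2.818*6)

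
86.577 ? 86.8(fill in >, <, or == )<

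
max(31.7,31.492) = 31.7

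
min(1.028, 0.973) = 0.973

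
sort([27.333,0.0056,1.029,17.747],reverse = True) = [27.333,17.747,1.029,0.0056]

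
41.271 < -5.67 False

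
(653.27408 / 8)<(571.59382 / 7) False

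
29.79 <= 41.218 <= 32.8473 False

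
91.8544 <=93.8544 True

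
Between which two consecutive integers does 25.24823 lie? 25 and 26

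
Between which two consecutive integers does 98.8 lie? 98 and 99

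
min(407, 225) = 225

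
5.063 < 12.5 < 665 True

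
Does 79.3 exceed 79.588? No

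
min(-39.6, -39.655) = -39.655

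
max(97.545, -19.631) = 97.545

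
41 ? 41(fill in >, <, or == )==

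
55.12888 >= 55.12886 True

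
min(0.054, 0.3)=0.054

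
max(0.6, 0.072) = 0.6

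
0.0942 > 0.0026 True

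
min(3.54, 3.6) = 3.54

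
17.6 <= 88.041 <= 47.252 False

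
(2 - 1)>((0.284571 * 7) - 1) True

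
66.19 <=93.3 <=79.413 False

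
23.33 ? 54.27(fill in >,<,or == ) <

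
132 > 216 False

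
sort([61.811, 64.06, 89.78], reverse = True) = [89.78, 64.06, 61.811]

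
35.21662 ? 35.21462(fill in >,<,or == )>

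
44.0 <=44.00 True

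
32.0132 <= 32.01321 True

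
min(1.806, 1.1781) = 1.1781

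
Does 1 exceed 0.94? Yes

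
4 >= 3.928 True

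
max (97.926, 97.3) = 97.926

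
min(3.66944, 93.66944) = 3.66944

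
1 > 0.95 True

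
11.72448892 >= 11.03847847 True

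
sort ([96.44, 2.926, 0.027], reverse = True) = [96.44, 2.926, 0.027]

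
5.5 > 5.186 True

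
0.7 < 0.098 False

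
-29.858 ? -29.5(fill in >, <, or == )<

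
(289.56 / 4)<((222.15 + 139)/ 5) False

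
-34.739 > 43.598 False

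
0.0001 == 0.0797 False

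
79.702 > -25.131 True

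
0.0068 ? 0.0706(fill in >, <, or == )<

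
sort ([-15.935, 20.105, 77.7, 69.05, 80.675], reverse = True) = [80.675, 77.7, 69.05, 20.105, -15.935]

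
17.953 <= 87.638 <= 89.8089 True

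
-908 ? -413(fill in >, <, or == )<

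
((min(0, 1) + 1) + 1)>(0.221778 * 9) True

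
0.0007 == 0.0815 False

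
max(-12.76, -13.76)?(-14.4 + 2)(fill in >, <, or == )<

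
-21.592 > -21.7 True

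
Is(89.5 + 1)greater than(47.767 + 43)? No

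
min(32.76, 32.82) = 32.76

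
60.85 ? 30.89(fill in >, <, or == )>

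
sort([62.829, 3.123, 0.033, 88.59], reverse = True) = [88.59, 62.829, 3.123, 0.033]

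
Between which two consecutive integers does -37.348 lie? -38 and -37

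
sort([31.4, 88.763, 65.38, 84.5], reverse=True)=[88.763, 84.5, 65.38, 31.4]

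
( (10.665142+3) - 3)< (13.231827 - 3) False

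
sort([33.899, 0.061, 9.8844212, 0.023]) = [0.023, 0.061, 9.8844212, 33.899]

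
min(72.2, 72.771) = 72.2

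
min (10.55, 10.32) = 10.32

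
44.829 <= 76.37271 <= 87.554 True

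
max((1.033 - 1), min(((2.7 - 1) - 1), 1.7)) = 0.7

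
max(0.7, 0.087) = 0.7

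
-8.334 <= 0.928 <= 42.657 True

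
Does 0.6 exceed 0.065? Yes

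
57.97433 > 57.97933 False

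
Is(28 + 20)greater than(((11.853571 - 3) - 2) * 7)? Yes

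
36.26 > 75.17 False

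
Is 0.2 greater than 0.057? Yes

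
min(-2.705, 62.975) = -2.705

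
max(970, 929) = 970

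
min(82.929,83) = 82.929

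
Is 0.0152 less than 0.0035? No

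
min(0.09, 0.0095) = 0.0095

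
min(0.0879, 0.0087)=0.0087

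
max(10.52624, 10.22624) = 10.52624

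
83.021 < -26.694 False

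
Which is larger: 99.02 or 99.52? 99.52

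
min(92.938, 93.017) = 92.938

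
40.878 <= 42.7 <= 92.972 True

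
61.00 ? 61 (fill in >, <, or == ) ==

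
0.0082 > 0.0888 False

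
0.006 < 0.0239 True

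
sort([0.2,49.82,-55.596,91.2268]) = [-55.596,0.2,49.82,91.2268]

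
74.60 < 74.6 False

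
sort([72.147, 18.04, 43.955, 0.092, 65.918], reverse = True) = [72.147, 65.918, 43.955, 18.04, 0.092]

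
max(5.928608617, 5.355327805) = 5.928608617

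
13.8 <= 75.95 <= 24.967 False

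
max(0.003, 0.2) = 0.2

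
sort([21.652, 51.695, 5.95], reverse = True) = [51.695, 21.652, 5.95]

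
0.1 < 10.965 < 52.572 True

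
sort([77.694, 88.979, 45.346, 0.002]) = [0.002, 45.346, 77.694, 88.979]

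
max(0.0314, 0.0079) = 0.0314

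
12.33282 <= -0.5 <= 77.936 False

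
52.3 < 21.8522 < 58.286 False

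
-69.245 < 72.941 True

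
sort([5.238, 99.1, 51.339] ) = [5.238, 51.339, 99.1]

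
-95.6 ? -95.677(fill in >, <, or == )>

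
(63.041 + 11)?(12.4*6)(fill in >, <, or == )<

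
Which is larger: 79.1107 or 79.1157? 79.1157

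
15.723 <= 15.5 False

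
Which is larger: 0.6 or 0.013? 0.6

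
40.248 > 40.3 False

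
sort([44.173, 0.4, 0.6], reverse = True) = [44.173, 0.6, 0.4]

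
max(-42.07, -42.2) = -42.07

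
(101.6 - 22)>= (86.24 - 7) True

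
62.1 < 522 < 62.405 False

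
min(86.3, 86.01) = 86.01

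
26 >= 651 False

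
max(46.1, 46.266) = 46.266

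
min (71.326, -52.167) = -52.167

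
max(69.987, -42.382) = 69.987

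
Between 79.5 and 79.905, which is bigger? 79.905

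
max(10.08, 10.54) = 10.54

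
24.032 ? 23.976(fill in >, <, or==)>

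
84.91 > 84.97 False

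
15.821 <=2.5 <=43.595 False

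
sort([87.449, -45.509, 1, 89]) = [-45.509, 1, 87.449, 89]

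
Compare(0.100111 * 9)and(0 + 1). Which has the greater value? (0 + 1)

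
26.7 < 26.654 False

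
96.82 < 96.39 False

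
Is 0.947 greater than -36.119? Yes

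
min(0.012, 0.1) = 0.012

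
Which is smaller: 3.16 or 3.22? 3.16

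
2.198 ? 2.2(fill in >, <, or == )<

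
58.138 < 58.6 True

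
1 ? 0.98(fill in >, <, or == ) >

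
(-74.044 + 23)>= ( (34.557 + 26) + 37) False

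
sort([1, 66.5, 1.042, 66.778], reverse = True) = [66.778, 66.5, 1.042, 1]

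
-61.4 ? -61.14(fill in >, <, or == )<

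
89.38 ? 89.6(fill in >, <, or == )<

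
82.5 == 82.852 False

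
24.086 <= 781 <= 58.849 False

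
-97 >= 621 False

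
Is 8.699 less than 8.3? No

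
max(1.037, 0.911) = 1.037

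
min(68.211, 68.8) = 68.211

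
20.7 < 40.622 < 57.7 True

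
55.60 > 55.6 False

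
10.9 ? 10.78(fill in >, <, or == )>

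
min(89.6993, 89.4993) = 89.4993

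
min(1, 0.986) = 0.986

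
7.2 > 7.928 False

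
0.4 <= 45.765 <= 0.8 False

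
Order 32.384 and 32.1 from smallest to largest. 32.1,32.384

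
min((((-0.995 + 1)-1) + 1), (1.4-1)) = 0.005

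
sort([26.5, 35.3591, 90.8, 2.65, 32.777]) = [2.65, 26.5, 32.777, 35.3591, 90.8]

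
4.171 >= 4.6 False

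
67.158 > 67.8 False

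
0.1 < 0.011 False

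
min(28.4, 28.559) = 28.4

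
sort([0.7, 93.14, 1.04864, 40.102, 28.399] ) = [0.7, 1.04864, 28.399, 40.102, 93.14]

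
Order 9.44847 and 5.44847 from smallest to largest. 5.44847, 9.44847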